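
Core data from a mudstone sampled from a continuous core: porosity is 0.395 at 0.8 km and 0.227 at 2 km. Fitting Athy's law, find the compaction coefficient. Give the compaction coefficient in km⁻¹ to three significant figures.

0.462 km⁻¹

Athy: φ(z) = φ₀ e^(−βz) ⇒ φ₁/φ₂ = e^{β(z₂−z₁)} ⇒ β = ln(φ₁/φ₂)/(z₂−z₁)
β = ln(0.395/0.227) / (2 − 0.8) = ln(1.74) / 1.2 = 0.5539 / 1.2 = 0.4616 km⁻¹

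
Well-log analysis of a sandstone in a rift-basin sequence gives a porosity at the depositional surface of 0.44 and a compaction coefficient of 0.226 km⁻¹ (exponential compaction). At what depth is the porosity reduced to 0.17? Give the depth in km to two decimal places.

4.21 km

Invert Athy's law: Z = ln(n₀/n) / β
Z = ln(0.44/0.17) / 0.226 = ln(2.588) / 0.226 = 0.9510 / 0.226 = 4.208 km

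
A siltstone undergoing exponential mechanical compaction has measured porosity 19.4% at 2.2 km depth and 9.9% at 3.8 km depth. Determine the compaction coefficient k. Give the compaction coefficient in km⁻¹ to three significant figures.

Athy: φ(z) = φ₀ e^(−kz) ⇒ φ₁/φ₂ = e^{k(z₂−z₁)} ⇒ k = ln(φ₁/φ₂)/(z₂−z₁)
k = ln(0.194/0.099) / (3.8 − 2.2) = ln(1.96) / 1.6 = 0.6727 / 1.6 = 0.4205 km⁻¹

0.420 km⁻¹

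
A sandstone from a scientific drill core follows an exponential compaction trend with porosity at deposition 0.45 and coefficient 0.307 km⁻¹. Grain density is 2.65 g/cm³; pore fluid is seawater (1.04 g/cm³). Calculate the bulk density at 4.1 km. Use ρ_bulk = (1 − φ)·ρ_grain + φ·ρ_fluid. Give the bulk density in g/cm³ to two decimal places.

2.44 g/cm³

Porosity at depth: phi = 0.45·exp(−0.307×4.1) = 0.45×0.2840 = 0.1278
Bulk density: ρ_b = (1−phi)ρ_g + phi·ρ_f = 0.8722×2.65 + 0.1278×1.04
       = 2.311 + 0.133 = 2.444 g/cm³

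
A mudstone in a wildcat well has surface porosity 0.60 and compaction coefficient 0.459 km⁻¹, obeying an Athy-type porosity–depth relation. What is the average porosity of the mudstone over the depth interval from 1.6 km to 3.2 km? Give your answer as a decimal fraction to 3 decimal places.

0.204

⟨n⟩ = (1/(z₂−z₁)) ∫ n₀ e^(−kz) dz = n₀·(e^(−k·z₁) − e^(−k·z₂)) / (k·(z₂−z₁))
e^(−0.459×1.6) = 0.4798; e^(−0.459×3.2) = 0.2302
⟨n⟩ = 0.6 × (0.4798 − 0.2302) / (0.459 × 1.6) = 0.6 × 0.3399 = 0.2039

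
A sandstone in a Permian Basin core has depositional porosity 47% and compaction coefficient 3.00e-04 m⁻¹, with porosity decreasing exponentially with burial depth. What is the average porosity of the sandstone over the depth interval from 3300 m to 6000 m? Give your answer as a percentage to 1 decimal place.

12.0%

Working in km (1 km = 1000 m; β in km⁻¹ = β in m⁻¹ × 1000):
⟨n⟩ = (1/(z₂−z₁)) ∫ n₀ e^(−βz) dz = n₀·(e^(−β·z₁) − e^(−β·z₂)) / (β·(z₂−z₁))
e^(−0.3×3.3) = 0.3716; e^(−0.3×6) = 0.1653
⟨n⟩ = 0.47 × (0.3716 − 0.1653) / (0.3 × 2.7) = 0.47 × 0.2547 = 0.1197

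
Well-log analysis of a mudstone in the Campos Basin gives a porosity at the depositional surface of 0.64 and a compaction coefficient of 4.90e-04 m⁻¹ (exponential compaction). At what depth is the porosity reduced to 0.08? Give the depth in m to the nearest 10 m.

4240 m

Working in km (1 km = 1000 m; c in km⁻¹ = c in m⁻¹ × 1000):
Invert Athy's law: Z = ln(φ₀/φ) / c
Z = ln(0.64/0.08) / 0.49 = ln(8) / 0.49 = 2.0794 / 0.49 = 4.244 km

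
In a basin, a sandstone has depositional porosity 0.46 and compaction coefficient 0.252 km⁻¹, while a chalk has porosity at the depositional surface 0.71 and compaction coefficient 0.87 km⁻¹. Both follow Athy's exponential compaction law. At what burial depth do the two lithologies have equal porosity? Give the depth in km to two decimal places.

Set n₀ₐ e^(−cₐd) = n₀ᵦ e^(−cᵦd) ⇒ ln(n₀ₐ/n₀ᵦ) = (cₐ − cᵦ)·d
d = ln(0.46/0.71) / (0.252 − 0.87) = -0.4340 / -0.618 = 0.702 km

0.70 km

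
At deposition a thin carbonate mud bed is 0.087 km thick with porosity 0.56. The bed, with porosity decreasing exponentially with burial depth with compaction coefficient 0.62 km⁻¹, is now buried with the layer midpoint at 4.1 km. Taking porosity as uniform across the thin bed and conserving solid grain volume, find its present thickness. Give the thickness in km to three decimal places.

Porosity at 4.1 km: φ = 0.56·exp(−0.62×4.1) = 0.0441
Solid-volume conservation: h(1−φ) = h₀(1−φ₀) ⇒ h = h₀·(1−φ₀)/(1−φ)
h = 0.087 × (1 − 0.56)/(1 − 0.0441) = 0.087 × 0.4603 = 0.0400 km

0.040 km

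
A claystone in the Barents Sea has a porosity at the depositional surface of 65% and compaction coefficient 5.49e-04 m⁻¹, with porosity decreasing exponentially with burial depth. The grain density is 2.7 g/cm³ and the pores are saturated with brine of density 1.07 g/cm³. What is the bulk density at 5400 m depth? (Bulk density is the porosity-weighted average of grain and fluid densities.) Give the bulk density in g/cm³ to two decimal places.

Working in km (1 km = 1000 m; β in km⁻¹ = β in m⁻¹ × 1000):
Porosity at depth: n = 0.65·exp(−0.549×5.4) = 0.65×0.0516 = 0.0335
Bulk density: ρ_b = (1−n)ρ_g + n·ρ_f = 0.9665×2.7 + 0.0335×1.07
       = 2.609 + 0.036 = 2.645 g/cm³

2.65 g/cm³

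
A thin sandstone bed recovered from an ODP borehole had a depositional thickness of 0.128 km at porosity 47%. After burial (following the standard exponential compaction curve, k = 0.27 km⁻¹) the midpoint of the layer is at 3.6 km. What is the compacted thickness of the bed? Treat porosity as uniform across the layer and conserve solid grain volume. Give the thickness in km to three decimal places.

0.083 km

Porosity at 3.6 km: n = 0.47·exp(−0.27×3.6) = 0.1778
Solid-volume conservation: h(1−n) = h₀(1−n₀) ⇒ h = h₀·(1−n₀)/(1−n)
h = 0.128 × (1 − 0.47)/(1 − 0.1778) = 0.128 × 0.6446 = 0.0825 km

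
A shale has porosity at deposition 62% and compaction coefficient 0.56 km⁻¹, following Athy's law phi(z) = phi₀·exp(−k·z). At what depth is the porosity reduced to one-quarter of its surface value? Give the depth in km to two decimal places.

2.48 km

phi/phi₀ = 1/4 ⇒ exp(−k·z) = 1/4 ⇒ z = ln(4) / k
z = 1.3863 / 0.56 = 2.476 km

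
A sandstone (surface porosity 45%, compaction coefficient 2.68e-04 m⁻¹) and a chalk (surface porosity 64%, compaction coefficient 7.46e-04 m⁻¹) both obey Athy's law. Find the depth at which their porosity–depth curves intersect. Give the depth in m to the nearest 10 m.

Working in km (1 km = 1000 m; k in km⁻¹ = k in m⁻¹ × 1000):
Set φ₀ₐ e^(−kₐd) = φ₀ᵦ e^(−kᵦd) ⇒ ln(φ₀ₐ/φ₀ᵦ) = (kₐ − kᵦ)·d
d = ln(0.45/0.64) / (0.268 − 0.746) = -0.3522 / -0.478 = 0.737 km

740 m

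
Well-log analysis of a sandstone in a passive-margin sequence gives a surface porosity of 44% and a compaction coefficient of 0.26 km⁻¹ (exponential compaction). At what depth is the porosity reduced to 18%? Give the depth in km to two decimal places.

Invert Athy's law: Z = ln(n₀/n) / c
Z = ln(0.44/0.18) / 0.26 = ln(2.444) / 0.26 = 0.8938 / 0.26 = 3.438 km

3.44 km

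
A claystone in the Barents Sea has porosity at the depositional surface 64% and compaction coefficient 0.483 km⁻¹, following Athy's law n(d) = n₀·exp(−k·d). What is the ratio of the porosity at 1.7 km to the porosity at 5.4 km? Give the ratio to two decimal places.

n(d₁)/n(d₂) = e^(−k·d₁)/e^(−k·d₂) = e^{k(d₂−d₁)}
= exp(0.483 × 3.7) = exp(1.787) = 5.9721

5.97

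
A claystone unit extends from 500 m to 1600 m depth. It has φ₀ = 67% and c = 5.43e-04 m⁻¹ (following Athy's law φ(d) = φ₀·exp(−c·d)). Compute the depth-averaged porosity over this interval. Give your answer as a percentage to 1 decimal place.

38.5%

Working in km (1 km = 1000 m; c in km⁻¹ = c in m⁻¹ × 1000):
⟨φ⟩ = (1/(d₂−d₁)) ∫ φ₀ e^(−cd) dd = φ₀·(e^(−c·d₁) − e^(−c·d₂)) / (c·(d₂−d₁))
e^(−0.543×0.5) = 0.7622; e^(−0.543×1.6) = 0.4195
⟨φ⟩ = 0.67 × (0.7622 − 0.4195) / (0.543 × 1.1) = 0.67 × 0.5739 = 0.3845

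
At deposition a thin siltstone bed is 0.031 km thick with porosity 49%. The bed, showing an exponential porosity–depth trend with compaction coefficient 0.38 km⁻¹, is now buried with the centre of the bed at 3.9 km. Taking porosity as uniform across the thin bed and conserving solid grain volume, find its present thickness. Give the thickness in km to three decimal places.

0.018 km

Porosity at 3.9 km: n = 0.49·exp(−0.38×3.9) = 0.1113
Solid-volume conservation: h(1−n) = h₀(1−n₀) ⇒ h = h₀·(1−n₀)/(1−n)
h = 0.031 × (1 − 0.49)/(1 − 0.1113) = 0.031 × 0.5739 = 0.0178 km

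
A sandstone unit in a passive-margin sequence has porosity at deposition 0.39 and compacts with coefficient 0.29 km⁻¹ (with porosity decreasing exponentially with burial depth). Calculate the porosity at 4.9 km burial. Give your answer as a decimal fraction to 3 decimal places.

φ = φ₀·exp(−β·Z) = 0.39 × exp(−0.29 × 4.9) = 0.39 × exp(−1.421)
  = 0.39 × 0.2415 = 0.0942

0.094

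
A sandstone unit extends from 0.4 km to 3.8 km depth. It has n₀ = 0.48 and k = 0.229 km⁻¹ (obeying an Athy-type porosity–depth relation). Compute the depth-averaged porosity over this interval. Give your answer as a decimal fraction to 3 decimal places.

0.304

⟨n⟩ = (1/(d₂−d₁)) ∫ n₀ e^(−kd) dd = n₀·(e^(−k·d₁) − e^(−k·d₂)) / (k·(d₂−d₁))
e^(−0.229×0.4) = 0.9125; e^(−0.229×3.8) = 0.4189
⟨n⟩ = 0.48 × (0.9125 − 0.4189) / (0.229 × 3.4) = 0.48 × 0.6340 = 0.3043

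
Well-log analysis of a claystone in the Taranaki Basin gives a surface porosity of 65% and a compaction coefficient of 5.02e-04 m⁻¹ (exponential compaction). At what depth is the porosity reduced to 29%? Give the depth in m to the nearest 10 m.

Working in km (1 km = 1000 m; β in km⁻¹ = β in m⁻¹ × 1000):
Invert Athy's law: Z = ln(n₀/n) / β
Z = ln(0.65/0.29) / 0.502 = ln(2.241) / 0.502 = 0.8071 / 0.502 = 1.608 km

1610 m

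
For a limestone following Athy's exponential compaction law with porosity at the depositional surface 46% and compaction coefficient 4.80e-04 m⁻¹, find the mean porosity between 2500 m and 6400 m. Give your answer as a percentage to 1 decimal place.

6.3%

Working in km (1 km = 1000 m; β in km⁻¹ = β in m⁻¹ × 1000):
⟨phi⟩ = (1/(z₂−z₁)) ∫ phi₀ e^(−βz) dz = phi₀·(e^(−β·z₁) − e^(−β·z₂)) / (β·(z₂−z₁))
e^(−0.48×2.5) = 0.3012; e^(−0.48×6.4) = 0.0463
⟨phi⟩ = 0.46 × (0.3012 − 0.0463) / (0.48 × 3.9) = 0.46 × 0.1361 = 0.0626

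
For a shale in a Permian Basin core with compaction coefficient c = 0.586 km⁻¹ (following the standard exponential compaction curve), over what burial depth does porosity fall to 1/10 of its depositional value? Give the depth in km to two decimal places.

φ/φ₀ = 1/10 ⇒ exp(−c·z) = 1/10 ⇒ z = ln(10) / c
z = 2.3026 / 0.586 = 3.929 km

3.93 km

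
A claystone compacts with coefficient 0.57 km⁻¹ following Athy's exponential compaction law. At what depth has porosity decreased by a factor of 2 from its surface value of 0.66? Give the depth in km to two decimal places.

1.22 km

φ/φ₀ = 1/2 ⇒ exp(−β·d) = 1/2 ⇒ d = ln(2) / β
d = 0.6931 / 0.57 = 1.216 km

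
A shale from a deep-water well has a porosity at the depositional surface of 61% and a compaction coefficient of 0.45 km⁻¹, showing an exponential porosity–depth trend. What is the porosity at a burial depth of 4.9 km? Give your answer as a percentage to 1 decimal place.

6.7%

n = n₀·exp(−c·Z) = 0.61 × exp(−0.45 × 4.9) = 0.61 × exp(−2.205)
  = 0.61 × 0.1103 = 0.0673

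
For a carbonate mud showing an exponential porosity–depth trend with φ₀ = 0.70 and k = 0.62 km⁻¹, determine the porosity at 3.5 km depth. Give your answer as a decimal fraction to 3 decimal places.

0.080

φ = φ₀·exp(−k·d) = 0.7 × exp(−0.62 × 3.5) = 0.7 × exp(−2.17)
  = 0.7 × 0.1142 = 0.0799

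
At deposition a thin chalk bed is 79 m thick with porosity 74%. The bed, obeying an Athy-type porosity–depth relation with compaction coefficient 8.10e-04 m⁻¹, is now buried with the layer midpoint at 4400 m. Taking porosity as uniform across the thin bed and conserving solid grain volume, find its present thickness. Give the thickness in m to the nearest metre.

21 m

Working in km (1 km = 1000 m; c in km⁻¹ = c in m⁻¹ × 1000):
Porosity at 4.4 km: φ = 0.74·exp(−0.81×4.4) = 0.0210
Solid-volume conservation: h(1−φ) = h₀(1−φ₀) ⇒ h = h₀·(1−φ₀)/(1−φ)
h = 0.079 × (1 − 0.74)/(1 − 0.0210) = 0.079 × 0.2656 = 0.0210 km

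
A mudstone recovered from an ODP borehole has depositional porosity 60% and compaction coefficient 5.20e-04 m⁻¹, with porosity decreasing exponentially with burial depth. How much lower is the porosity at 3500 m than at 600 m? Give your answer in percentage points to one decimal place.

34.2 percentage points

Working in km (1 km = 1000 m; c in km⁻¹ = c in m⁻¹ × 1000):
n(0.6) = 0.6·e^(−0.52×0.6) = 0.4392
n(3.5) = 0.6·e^(−0.52×3.5) = 0.0972
Δn = 0.4392 − 0.0972 = 0.3420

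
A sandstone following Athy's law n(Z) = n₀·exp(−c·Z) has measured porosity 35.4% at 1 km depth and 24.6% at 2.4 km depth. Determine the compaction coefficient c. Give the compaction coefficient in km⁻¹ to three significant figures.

Athy: n(Z) = n₀ e^(−cZ) ⇒ n₁/n₂ = e^{c(Z₂−Z₁)} ⇒ c = ln(n₁/n₂)/(Z₂−Z₁)
c = ln(0.354/0.246) / (2.4 − 1) = ln(1.439) / 1.4 = 0.3640 / 1.4 = 0.26 km⁻¹

0.260 km⁻¹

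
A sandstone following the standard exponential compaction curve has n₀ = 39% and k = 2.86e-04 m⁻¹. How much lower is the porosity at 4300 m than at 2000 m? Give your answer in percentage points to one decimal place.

Working in km (1 km = 1000 m; k in km⁻¹ = k in m⁻¹ × 1000):
n(2) = 0.39·e^(−0.286×2) = 0.2201
n(4.3) = 0.39·e^(−0.286×4.3) = 0.1140
Δn = 0.2201 − 0.1140 = 0.1061

10.6 percentage points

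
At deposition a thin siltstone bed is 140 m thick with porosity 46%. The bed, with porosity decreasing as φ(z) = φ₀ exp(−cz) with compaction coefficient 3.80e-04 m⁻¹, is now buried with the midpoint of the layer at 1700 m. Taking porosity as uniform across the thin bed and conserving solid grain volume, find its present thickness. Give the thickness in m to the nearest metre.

Working in km (1 km = 1000 m; c in km⁻¹ = c in m⁻¹ × 1000):
Porosity at 1.7 km: φ = 0.46·exp(−0.38×1.7) = 0.2411
Solid-volume conservation: h(1−φ) = h₀(1−φ₀) ⇒ h = h₀·(1−φ₀)/(1−φ)
h = 0.14 × (1 − 0.46)/(1 − 0.2411) = 0.14 × 0.7116 = 0.0996 km

100 m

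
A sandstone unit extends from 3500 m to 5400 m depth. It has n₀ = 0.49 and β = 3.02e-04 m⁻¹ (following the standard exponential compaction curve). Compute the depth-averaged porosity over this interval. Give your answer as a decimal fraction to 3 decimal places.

0.130

Working in km (1 km = 1000 m; β in km⁻¹ = β in m⁻¹ × 1000):
⟨n⟩ = (1/(d₂−d₁)) ∫ n₀ e^(−βd) dd = n₀·(e^(−β·d₁) − e^(−β·d₂)) / (β·(d₂−d₁))
e^(−0.302×3.5) = 0.3475; e^(−0.302×5.4) = 0.1958
⟨n⟩ = 0.49 × (0.3475 − 0.1958) / (0.302 × 1.9) = 0.49 × 0.2644 = 0.1296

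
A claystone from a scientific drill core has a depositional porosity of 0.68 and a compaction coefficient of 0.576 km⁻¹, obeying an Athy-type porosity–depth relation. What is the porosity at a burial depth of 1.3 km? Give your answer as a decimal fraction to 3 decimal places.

n = n₀·exp(−c·d) = 0.68 × exp(−0.576 × 1.3) = 0.68 × exp(−0.7488)
  = 0.68 × 0.4729 = 0.3216

0.322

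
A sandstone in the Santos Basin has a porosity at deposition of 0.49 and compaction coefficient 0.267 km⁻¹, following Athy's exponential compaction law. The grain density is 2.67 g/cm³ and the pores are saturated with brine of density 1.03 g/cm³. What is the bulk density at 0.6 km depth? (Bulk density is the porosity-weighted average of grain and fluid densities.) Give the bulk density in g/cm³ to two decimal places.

Porosity at depth: φ = 0.49·exp(−0.267×0.6) = 0.49×0.8520 = 0.4175
Bulk density: ρ_b = (1−φ)ρ_g + φ·ρ_f = 0.5825×2.67 + 0.4175×1.03
       = 1.555 + 0.430 = 1.985 g/cm³

1.99 g/cm³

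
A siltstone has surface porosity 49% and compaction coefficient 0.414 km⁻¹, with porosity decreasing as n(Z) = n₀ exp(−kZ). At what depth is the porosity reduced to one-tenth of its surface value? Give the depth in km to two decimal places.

5.56 km

n/n₀ = 1/10 ⇒ exp(−k·Z) = 1/10 ⇒ Z = ln(10) / k
Z = 2.3026 / 0.414 = 5.562 km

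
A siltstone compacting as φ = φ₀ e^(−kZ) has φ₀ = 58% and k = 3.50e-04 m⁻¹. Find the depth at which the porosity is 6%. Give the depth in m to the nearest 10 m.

6480 m

Working in km (1 km = 1000 m; k in km⁻¹ = k in m⁻¹ × 1000):
Invert Athy's law: Z = ln(φ₀/φ) / k
Z = ln(0.58/0.06) / 0.35 = ln(9.667) / 0.35 = 2.2687 / 0.35 = 6.482 km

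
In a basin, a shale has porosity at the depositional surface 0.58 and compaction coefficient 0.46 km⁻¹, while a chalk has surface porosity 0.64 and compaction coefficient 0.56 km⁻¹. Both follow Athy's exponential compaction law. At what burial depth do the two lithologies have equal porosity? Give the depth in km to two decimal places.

0.98 km

Set φ₀ₐ e^(−cₐd) = φ₀ᵦ e^(−cᵦd) ⇒ ln(φ₀ₐ/φ₀ᵦ) = (cₐ − cᵦ)·d
d = ln(0.58/0.64) / (0.46 − 0.56) = -0.0984 / -0.1 = 0.984 km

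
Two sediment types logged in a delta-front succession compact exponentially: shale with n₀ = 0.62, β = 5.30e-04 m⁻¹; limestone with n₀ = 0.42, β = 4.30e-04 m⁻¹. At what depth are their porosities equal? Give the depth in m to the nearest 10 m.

3890 m

Working in km (1 km = 1000 m; β in km⁻¹ = β in m⁻¹ × 1000):
Set n₀ₐ e^(−βₐz) = n₀ᵦ e^(−βᵦz) ⇒ ln(n₀ₐ/n₀ᵦ) = (βₐ − βᵦ)·z
z = ln(0.62/0.42) / (0.53 − 0.43) = 0.3895 / 0.1 = 3.895 km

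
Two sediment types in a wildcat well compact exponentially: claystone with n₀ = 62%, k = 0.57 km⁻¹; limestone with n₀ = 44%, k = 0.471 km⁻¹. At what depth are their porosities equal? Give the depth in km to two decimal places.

Set n₀ₐ e^(−kₐZ) = n₀ᵦ e^(−kᵦZ) ⇒ ln(n₀ₐ/n₀ᵦ) = (kₐ − kᵦ)·Z
Z = ln(0.62/0.44) / (0.57 − 0.471) = 0.3429 / 0.099 = 3.464 km

3.46 km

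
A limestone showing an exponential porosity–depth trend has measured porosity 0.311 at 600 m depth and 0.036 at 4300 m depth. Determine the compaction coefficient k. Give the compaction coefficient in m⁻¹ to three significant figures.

0.000583 m⁻¹

Working in km (1 km = 1000 m; k in km⁻¹ = k in m⁻¹ × 1000):
Athy: phi(Z) = phi₀ e^(−kZ) ⇒ phi₁/phi₂ = e^{k(Z₂−Z₁)} ⇒ k = ln(phi₁/phi₂)/(Z₂−Z₁)
k = ln(0.311/0.036) / (4.3 − 0.6) = ln(8.639) / 3.7 = 2.1563 / 3.7 = 0.5828 km⁻¹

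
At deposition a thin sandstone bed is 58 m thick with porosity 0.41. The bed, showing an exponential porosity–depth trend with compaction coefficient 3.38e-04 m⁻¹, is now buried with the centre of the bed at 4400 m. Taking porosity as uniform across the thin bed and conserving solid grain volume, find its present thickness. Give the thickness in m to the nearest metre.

38 m

Working in km (1 km = 1000 m; β in km⁻¹ = β in m⁻¹ × 1000):
Porosity at 4.4 km: n = 0.41·exp(−0.338×4.4) = 0.0927
Solid-volume conservation: h(1−n) = h₀(1−n₀) ⇒ h = h₀·(1−n₀)/(1−n)
h = 0.058 × (1 − 0.41)/(1 − 0.0927) = 0.058 × 0.6503 = 0.0377 km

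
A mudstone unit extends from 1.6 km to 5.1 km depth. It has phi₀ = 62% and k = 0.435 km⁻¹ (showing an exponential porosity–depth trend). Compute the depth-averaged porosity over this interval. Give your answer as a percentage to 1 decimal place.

⟨phi⟩ = (1/(Z₂−Z₁)) ∫ phi₀ e^(−kZ) dZ = phi₀·(e^(−k·Z₁) − e^(−k·Z₂)) / (k·(Z₂−Z₁))
e^(−0.435×1.6) = 0.4986; e^(−0.435×5.1) = 0.1088
⟨phi⟩ = 0.62 × (0.4986 − 0.1088) / (0.435 × 3.5) = 0.62 × 0.2560 = 0.1587

15.9%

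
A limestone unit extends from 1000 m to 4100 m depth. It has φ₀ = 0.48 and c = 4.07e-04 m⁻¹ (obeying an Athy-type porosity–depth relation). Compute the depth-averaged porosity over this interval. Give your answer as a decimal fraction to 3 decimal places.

0.182

Working in km (1 km = 1000 m; c in km⁻¹ = c in m⁻¹ × 1000):
⟨φ⟩ = (1/(z₂−z₁)) ∫ φ₀ e^(−cz) dz = φ₀·(e^(−c·z₁) − e^(−c·z₂)) / (c·(z₂−z₁))
e^(−0.407×1) = 0.6656; e^(−0.407×4.1) = 0.1885
⟨φ⟩ = 0.48 × (0.6656 − 0.1885) / (0.407 × 3.1) = 0.48 × 0.3782 = 0.1815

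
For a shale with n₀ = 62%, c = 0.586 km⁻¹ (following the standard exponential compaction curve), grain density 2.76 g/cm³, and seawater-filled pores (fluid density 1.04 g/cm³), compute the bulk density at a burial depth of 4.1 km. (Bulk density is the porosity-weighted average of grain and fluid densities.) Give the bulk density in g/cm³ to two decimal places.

2.66 g/cm³

Porosity at depth: n = 0.62·exp(−0.586×4.1) = 0.62×0.0905 = 0.0561
Bulk density: ρ_b = (1−n)ρ_g + n·ρ_f = 0.9439×2.76 + 0.0561×1.04
       = 2.605 + 0.058 = 2.664 g/cm³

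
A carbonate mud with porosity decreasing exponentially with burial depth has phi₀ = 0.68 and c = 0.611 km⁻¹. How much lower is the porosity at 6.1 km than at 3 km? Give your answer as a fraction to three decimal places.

0.092

phi(3) = 0.68·e^(−0.611×3) = 0.1088
phi(6.1) = 0.68·e^(−0.611×6.1) = 0.0164
Δphi = 0.1088 − 0.0164 = 0.0924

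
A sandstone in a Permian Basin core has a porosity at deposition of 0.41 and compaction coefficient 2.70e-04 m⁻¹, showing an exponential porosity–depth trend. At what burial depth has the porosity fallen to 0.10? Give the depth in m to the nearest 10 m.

Working in km (1 km = 1000 m; β in km⁻¹ = β in m⁻¹ × 1000):
Invert Athy's law: z = ln(phi₀/phi) / β
z = ln(0.41/0.1) / 0.27 = ln(4.1) / 0.27 = 1.4110 / 0.27 = 5.226 km

5230 m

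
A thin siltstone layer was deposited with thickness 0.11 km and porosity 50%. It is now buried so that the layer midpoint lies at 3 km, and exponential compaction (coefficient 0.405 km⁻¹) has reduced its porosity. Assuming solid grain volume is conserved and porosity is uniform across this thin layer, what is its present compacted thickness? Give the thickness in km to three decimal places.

Porosity at 3 km: phi = 0.5·exp(−0.405×3) = 0.1484
Solid-volume conservation: h(1−phi) = h₀(1−phi₀) ⇒ h = h₀·(1−phi₀)/(1−phi)
h = 0.11 × (1 − 0.5)/(1 − 0.1484) = 0.11 × 0.5871 = 0.0646 km

0.065 km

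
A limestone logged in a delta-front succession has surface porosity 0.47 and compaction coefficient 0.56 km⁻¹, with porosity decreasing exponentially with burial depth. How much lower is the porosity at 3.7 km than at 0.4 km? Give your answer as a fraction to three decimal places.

0.316

φ(0.4) = 0.47·e^(−0.56×0.4) = 0.3757
φ(3.7) = 0.47·e^(−0.56×3.7) = 0.0592
Δφ = 0.3757 − 0.0592 = 0.3165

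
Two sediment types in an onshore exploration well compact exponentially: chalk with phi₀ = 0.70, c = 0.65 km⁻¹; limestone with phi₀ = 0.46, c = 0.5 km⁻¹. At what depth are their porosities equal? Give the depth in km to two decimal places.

Set phi₀ₐ e^(−cₐZ) = phi₀ᵦ e^(−cᵦZ) ⇒ ln(phi₀ₐ/phi₀ᵦ) = (cₐ − cᵦ)·Z
Z = ln(0.7/0.46) / (0.65 − 0.5) = 0.4199 / 0.15 = 2.799 km

2.80 km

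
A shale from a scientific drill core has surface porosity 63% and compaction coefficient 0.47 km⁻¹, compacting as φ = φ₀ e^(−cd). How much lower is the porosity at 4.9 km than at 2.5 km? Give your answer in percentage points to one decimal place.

φ(2.5) = 0.63·e^(−0.47×2.5) = 0.1946
φ(4.9) = 0.63·e^(−0.47×4.9) = 0.0630
Δφ = 0.1946 − 0.0630 = 0.1316

13.2 percentage points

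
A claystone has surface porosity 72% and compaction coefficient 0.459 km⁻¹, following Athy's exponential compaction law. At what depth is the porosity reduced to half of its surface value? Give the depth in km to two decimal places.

n/n₀ = 1/2 ⇒ exp(−β·d) = 1/2 ⇒ d = ln(2) / β
d = 0.6931 / 0.459 = 1.510 km

1.51 km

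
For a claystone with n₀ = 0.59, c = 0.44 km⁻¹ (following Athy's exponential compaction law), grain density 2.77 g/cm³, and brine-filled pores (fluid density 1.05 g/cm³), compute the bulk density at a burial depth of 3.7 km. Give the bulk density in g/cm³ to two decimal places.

2.57 g/cm³

Porosity at depth: n = 0.59·exp(−0.44×3.7) = 0.59×0.1963 = 0.1158
Bulk density: ρ_b = (1−n)ρ_g + n·ρ_f = 0.8842×2.77 + 0.1158×1.05
       = 2.449 + 0.122 = 2.571 g/cm³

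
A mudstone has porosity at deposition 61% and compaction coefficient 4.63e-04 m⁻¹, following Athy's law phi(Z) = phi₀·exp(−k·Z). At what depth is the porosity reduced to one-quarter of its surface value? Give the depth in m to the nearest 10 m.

Working in km (1 km = 1000 m; k in km⁻¹ = k in m⁻¹ × 1000):
phi/phi₀ = 1/4 ⇒ exp(−k·Z) = 1/4 ⇒ Z = ln(4) / k
Z = 1.3863 / 0.463 = 2.994 km

2990 m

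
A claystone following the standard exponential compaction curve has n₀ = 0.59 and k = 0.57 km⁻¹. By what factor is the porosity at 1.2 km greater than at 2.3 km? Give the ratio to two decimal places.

n(z₁)/n(z₂) = e^(−k·z₁)/e^(−k·z₂) = e^{k(z₂−z₁)}
= exp(0.57 × 1.1) = exp(0.627) = 1.8720

1.87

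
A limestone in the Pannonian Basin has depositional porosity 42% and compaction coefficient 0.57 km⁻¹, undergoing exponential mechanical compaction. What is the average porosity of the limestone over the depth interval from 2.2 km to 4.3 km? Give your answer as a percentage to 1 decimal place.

⟨phi⟩ = (1/(d₂−d₁)) ∫ phi₀ e^(−kd) dd = phi₀·(e^(−k·d₁) − e^(−k·d₂)) / (k·(d₂−d₁))
e^(−0.57×2.2) = 0.2854; e^(−0.57×4.3) = 0.0862
⟨phi⟩ = 0.42 × (0.2854 − 0.0862) / (0.57 × 2.1) = 0.42 × 0.1664 = 0.0699

7.0%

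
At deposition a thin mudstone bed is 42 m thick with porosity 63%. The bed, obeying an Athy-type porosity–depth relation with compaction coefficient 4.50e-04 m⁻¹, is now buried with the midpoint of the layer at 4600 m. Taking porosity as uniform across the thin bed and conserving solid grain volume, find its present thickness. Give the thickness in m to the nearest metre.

Working in km (1 km = 1000 m; β in km⁻¹ = β in m⁻¹ × 1000):
Porosity at 4.6 km: phi = 0.63·exp(−0.45×4.6) = 0.0795
Solid-volume conservation: h(1−phi) = h₀(1−phi₀) ⇒ h = h₀·(1−phi₀)/(1−phi)
h = 0.042 × (1 − 0.63)/(1 − 0.0795) = 0.042 × 0.4020 = 0.0169 km

17 m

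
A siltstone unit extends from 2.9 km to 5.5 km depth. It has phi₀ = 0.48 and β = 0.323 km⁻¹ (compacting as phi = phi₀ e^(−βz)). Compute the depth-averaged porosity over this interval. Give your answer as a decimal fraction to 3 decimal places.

0.127

⟨phi⟩ = (1/(z₂−z₁)) ∫ phi₀ e^(−βz) dz = phi₀·(e^(−β·z₁) − e^(−β·z₂)) / (β·(z₂−z₁))
e^(−0.323×2.9) = 0.3919; e^(−0.323×5.5) = 0.1692
⟨phi⟩ = 0.48 × (0.3919 − 0.1692) / (0.323 × 2.6) = 0.48 × 0.2652 = 0.1273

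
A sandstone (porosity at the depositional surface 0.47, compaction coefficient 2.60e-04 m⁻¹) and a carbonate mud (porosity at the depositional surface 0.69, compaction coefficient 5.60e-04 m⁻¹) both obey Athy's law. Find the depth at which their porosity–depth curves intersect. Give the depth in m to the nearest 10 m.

Working in km (1 km = 1000 m; β in km⁻¹ = β in m⁻¹ × 1000):
Set n₀ₐ e^(−βₐz) = n₀ᵦ e^(−βᵦz) ⇒ ln(n₀ₐ/n₀ᵦ) = (βₐ − βᵦ)·z
z = ln(0.47/0.69) / (0.26 − 0.56) = -0.3840 / -0.3 = 1.280 km

1280 m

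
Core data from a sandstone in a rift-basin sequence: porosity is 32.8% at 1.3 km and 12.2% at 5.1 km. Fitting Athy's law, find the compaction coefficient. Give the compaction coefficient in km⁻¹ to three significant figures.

Athy: phi(d) = phi₀ e^(−βd) ⇒ phi₁/phi₂ = e^{β(d₂−d₁)} ⇒ β = ln(phi₁/phi₂)/(d₂−d₁)
β = ln(0.328/0.122) / (5.1 − 1.3) = ln(2.689) / 3.8 = 0.9890 / 3.8 = 0.2603 km⁻¹

0.260 km⁻¹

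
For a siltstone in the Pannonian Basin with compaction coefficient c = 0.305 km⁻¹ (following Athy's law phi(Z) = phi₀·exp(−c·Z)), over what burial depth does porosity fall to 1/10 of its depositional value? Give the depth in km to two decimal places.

phi/phi₀ = 1/10 ⇒ exp(−c·Z) = 1/10 ⇒ Z = ln(10) / c
Z = 2.3026 / 0.305 = 7.549 km

7.55 km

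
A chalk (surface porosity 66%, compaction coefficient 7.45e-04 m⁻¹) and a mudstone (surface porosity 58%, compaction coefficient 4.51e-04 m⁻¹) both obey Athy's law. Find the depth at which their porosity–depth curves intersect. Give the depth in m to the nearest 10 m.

440 m

Working in km (1 km = 1000 m; c in km⁻¹ = c in m⁻¹ × 1000):
Set phi₀ₐ e^(−cₐd) = phi₀ᵦ e^(−cᵦd) ⇒ ln(phi₀ₐ/phi₀ᵦ) = (cₐ − cᵦ)·d
d = ln(0.66/0.58) / (0.745 − 0.451) = 0.1292 / 0.294 = 0.439 km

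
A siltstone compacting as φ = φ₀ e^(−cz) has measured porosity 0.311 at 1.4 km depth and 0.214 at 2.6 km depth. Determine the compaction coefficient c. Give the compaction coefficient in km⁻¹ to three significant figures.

0.312 km⁻¹

Athy: φ(z) = φ₀ e^(−cz) ⇒ φ₁/φ₂ = e^{c(z₂−z₁)} ⇒ c = ln(φ₁/φ₂)/(z₂−z₁)
c = ln(0.311/0.214) / (2.6 − 1.4) = ln(1.453) / 1.2 = 0.3738 / 1.2 = 0.3115 km⁻¹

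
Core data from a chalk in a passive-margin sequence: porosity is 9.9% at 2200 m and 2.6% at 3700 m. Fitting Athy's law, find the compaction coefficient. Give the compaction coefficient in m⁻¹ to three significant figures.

Working in km (1 km = 1000 m; c in km⁻¹ = c in m⁻¹ × 1000):
Athy: n(d) = n₀ e^(−cd) ⇒ n₁/n₂ = e^{c(d₂−d₁)} ⇒ c = ln(n₁/n₂)/(d₂−d₁)
c = ln(0.099/0.026) / (3.7 − 2.2) = ln(3.808) / 1.5 = 1.3370 / 1.5 = 0.8913 km⁻¹

0.000891 m⁻¹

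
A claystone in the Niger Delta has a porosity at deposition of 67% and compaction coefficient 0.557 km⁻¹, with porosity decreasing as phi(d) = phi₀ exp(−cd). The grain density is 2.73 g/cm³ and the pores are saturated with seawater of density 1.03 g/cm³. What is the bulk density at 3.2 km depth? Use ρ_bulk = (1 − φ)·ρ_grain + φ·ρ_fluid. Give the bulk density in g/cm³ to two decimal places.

2.54 g/cm³

Porosity at depth: phi = 0.67·exp(−0.557×3.2) = 0.67×0.1682 = 0.1127
Bulk density: ρ_b = (1−phi)ρ_g + phi·ρ_f = 0.8873×2.73 + 0.1127×1.03
       = 2.422 + 0.116 = 2.538 g/cm³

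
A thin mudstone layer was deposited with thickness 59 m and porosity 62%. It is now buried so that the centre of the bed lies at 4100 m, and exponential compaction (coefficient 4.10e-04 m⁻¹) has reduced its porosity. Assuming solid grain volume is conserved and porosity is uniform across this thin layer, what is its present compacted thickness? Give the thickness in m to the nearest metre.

25 m

Working in km (1 km = 1000 m; c in km⁻¹ = c in m⁻¹ × 1000):
Porosity at 4.1 km: φ = 0.62·exp(−0.41×4.1) = 0.1154
Solid-volume conservation: h(1−φ) = h₀(1−φ₀) ⇒ h = h₀·(1−φ₀)/(1−φ)
h = 0.059 × (1 − 0.62)/(1 − 0.1154) = 0.059 × 0.4296 = 0.0253 km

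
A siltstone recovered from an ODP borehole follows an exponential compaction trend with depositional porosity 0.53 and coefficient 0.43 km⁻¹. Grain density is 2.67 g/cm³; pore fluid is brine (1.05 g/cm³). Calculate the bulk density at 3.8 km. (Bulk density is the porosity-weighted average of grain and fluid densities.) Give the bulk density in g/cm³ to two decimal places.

Porosity at depth: n = 0.53·exp(−0.43×3.8) = 0.53×0.1951 = 0.1034
Bulk density: ρ_b = (1−n)ρ_g + n·ρ_f = 0.8966×2.67 + 0.1034×1.05
       = 2.394 + 0.109 = 2.502 g/cm³

2.50 g/cm³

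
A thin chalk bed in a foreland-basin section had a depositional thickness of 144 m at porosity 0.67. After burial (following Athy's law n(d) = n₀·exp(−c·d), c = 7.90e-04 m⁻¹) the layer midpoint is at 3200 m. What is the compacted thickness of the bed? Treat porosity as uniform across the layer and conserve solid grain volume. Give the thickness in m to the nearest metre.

Working in km (1 km = 1000 m; c in km⁻¹ = c in m⁻¹ × 1000):
Porosity at 3.2 km: n = 0.67·exp(−0.79×3.2) = 0.0535
Solid-volume conservation: h(1−n) = h₀(1−n₀) ⇒ h = h₀·(1−n₀)/(1−n)
h = 0.144 × (1 − 0.67)/(1 − 0.0535) = 0.144 × 0.3486 = 0.0502 km

50 m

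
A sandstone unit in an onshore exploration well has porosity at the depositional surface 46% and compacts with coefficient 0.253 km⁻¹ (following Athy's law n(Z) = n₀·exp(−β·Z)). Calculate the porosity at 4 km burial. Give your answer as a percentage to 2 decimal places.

n = n₀·exp(−β·Z) = 0.46 × exp(−0.253 × 4) = 0.46 × exp(−1.012)
  = 0.46 × 0.3635 = 0.1672

16.72%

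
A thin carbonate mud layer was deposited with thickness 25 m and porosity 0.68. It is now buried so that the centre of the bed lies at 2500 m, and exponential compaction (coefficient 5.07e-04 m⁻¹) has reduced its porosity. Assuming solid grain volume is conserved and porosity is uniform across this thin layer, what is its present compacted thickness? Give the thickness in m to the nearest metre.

Working in km (1 km = 1000 m; c in km⁻¹ = c in m⁻¹ × 1000):
Porosity at 2.5 km: n = 0.68·exp(−0.507×2.5) = 0.1914
Solid-volume conservation: h(1−n) = h₀(1−n₀) ⇒ h = h₀·(1−n₀)/(1−n)
h = 0.025 × (1 − 0.68)/(1 − 0.1914) = 0.025 × 0.3958 = 0.0099 km

10 m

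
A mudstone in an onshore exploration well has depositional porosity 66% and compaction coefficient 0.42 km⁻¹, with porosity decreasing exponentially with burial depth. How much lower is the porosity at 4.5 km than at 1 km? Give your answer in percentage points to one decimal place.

phi(1) = 0.66·e^(−0.42×1) = 0.4337
phi(4.5) = 0.66·e^(−0.42×4.5) = 0.0997
Δphi = 0.4337 − 0.0997 = 0.3339

33.4 percentage points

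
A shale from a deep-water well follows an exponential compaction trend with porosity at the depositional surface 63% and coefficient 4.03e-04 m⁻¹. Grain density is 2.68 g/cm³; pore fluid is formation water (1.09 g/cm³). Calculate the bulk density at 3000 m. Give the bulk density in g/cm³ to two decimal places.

Working in km (1 km = 1000 m; c in km⁻¹ = c in m⁻¹ × 1000):
Porosity at depth: φ = 0.63·exp(−0.403×3) = 0.63×0.2985 = 0.1881
Bulk density: ρ_b = (1−φ)ρ_g + φ·ρ_f = 0.8119×2.68 + 0.1881×1.09
       = 2.176 + 0.205 = 2.381 g/cm³

2.38 g/cm³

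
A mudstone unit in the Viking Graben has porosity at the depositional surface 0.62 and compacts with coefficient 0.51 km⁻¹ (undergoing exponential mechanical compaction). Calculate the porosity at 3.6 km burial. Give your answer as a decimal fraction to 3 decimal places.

0.099

φ = φ₀·exp(−c·d) = 0.62 × exp(−0.51 × 3.6) = 0.62 × exp(−1.836)
  = 0.62 × 0.1595 = 0.0989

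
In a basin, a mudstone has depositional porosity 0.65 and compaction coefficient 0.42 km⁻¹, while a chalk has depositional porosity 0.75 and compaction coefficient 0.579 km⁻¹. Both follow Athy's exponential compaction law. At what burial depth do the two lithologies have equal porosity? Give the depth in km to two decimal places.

Set n₀ₐ e^(−cₐz) = n₀ᵦ e^(−cᵦz) ⇒ ln(n₀ₐ/n₀ᵦ) = (cₐ − cᵦ)·z
z = ln(0.65/0.75) / (0.42 − 0.579) = -0.1431 / -0.159 = 0.900 km

0.90 km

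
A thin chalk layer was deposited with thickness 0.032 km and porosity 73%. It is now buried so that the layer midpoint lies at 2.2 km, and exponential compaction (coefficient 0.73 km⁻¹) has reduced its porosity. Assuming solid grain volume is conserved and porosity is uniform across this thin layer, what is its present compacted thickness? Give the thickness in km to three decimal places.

0.010 km

Porosity at 2.2 km: φ = 0.73·exp(−0.73×2.2) = 0.1465
Solid-volume conservation: h(1−φ) = h₀(1−φ₀) ⇒ h = h₀·(1−φ₀)/(1−φ)
h = 0.032 × (1 − 0.73)/(1 − 0.1465) = 0.032 × 0.3163 = 0.0101 km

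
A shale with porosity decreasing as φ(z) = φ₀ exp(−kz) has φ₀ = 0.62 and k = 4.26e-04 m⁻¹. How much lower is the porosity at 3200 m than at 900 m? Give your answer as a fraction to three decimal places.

0.264

Working in km (1 km = 1000 m; k in km⁻¹ = k in m⁻¹ × 1000):
φ(0.9) = 0.62·e^(−0.426×0.9) = 0.4226
φ(3.2) = 0.62·e^(−0.426×3.2) = 0.1586
Δφ = 0.4226 − 0.1586 = 0.2639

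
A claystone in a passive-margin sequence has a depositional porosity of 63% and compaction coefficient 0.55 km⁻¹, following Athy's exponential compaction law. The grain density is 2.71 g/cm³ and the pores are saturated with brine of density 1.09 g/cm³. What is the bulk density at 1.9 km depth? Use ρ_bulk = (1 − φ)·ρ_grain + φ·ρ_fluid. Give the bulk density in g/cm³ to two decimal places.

2.35 g/cm³

Porosity at depth: φ = 0.63·exp(−0.55×1.9) = 0.63×0.3517 = 0.2216
Bulk density: ρ_b = (1−φ)ρ_g + φ·ρ_f = 0.7784×2.71 + 0.2216×1.09
       = 2.110 + 0.242 = 2.351 g/cm³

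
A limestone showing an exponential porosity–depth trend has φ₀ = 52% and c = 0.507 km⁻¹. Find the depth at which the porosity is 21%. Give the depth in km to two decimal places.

1.79 km

Invert Athy's law: d = ln(φ₀/φ) / c
d = ln(0.52/0.21) / 0.507 = ln(2.476) / 0.507 = 0.9067 / 0.507 = 1.788 km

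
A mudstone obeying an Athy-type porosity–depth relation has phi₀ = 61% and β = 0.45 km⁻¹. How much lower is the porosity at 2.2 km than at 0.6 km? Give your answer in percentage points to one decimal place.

phi(0.6) = 0.61·e^(−0.45×0.6) = 0.4657
phi(2.2) = 0.61·e^(−0.45×2.2) = 0.2267
Δphi = 0.4657 − 0.2267 = 0.2390

23.9 percentage points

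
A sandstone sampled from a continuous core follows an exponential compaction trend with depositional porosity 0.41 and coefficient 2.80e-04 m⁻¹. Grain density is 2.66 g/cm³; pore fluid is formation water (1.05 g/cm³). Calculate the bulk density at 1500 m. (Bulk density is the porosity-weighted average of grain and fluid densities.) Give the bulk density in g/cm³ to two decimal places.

Working in km (1 km = 1000 m; β in km⁻¹ = β in m⁻¹ × 1000):
Porosity at depth: phi = 0.41·exp(−0.28×1.5) = 0.41×0.6570 = 0.2694
Bulk density: ρ_b = (1−phi)ρ_g + phi·ρ_f = 0.7306×2.66 + 0.2694×1.05
       = 1.943 + 0.283 = 2.226 g/cm³

2.23 g/cm³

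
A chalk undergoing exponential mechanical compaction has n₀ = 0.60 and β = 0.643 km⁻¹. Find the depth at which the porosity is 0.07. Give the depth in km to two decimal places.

Invert Athy's law: Z = ln(n₀/n) / β
Z = ln(0.6/0.07) / 0.643 = ln(8.571) / 0.643 = 2.1484 / 0.643 = 3.341 km

3.34 km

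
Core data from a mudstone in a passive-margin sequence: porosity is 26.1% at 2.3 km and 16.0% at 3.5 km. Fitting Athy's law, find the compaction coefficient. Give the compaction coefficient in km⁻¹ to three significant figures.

Athy: phi(d) = phi₀ e^(−kd) ⇒ phi₁/phi₂ = e^{k(d₂−d₁)} ⇒ k = ln(phi₁/phi₂)/(d₂−d₁)
k = ln(0.261/0.16) / (3.5 − 2.3) = ln(1.631) / 1.2 = 0.4893 / 1.2 = 0.4078 km⁻¹

0.408 km⁻¹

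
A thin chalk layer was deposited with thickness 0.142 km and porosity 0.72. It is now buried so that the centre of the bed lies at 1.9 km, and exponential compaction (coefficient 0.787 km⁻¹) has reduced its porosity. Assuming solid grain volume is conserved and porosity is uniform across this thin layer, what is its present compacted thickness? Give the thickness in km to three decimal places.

0.047 km

Porosity at 1.9 km: n = 0.72·exp(−0.787×1.9) = 0.1614
Solid-volume conservation: h(1−n) = h₀(1−n₀) ⇒ h = h₀·(1−n₀)/(1−n)
h = 0.142 × (1 − 0.72)/(1 − 0.1614) = 0.142 × 0.3339 = 0.0474 km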